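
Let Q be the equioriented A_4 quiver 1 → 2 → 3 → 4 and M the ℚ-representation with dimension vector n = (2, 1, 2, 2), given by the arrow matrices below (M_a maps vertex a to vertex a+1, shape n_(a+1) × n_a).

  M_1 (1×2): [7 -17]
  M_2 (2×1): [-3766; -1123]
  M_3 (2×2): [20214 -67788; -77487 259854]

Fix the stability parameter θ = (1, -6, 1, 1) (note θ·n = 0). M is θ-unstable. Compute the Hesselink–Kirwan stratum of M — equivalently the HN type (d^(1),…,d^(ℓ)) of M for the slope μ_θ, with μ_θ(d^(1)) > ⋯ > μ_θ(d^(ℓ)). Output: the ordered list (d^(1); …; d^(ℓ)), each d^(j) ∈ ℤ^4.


Interval decomposition of M: I[1,1], I[1,3], I[3,4], I[4,4].
HN type (ℓ=2): μ^(1)=1; μ^(2)=-5/2

((1, 0, 2, 2); (1, 1, 0, 0))


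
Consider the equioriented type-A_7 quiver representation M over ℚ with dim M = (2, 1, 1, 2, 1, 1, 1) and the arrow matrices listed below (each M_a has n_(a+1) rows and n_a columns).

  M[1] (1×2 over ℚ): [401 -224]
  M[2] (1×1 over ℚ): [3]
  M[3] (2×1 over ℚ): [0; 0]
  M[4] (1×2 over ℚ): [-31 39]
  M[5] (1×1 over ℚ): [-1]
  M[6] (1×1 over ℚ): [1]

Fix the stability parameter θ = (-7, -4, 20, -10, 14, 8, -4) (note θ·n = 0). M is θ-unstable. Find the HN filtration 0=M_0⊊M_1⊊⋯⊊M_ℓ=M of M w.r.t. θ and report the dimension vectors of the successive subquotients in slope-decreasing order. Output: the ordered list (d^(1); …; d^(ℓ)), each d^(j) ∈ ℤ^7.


Via rank(M_{q-1}∘⋯∘M_p): M ≅ I[1,1], I[1,3], I[4,4], I[4,7].
μ_θ-semistable layers: μ^(1)=20; μ^(2)=6; μ^(3)=-4; μ^(4)=-7; μ^(5)=-10

((0, 0, 1, 0, 0, 0, 0); (0, 0, 0, 0, 1, 1, 1); (0, 1, 0, 0, 0, 0, 0); (2, 0, 0, 0, 0, 0, 0); (0, 0, 0, 2, 0, 0, 0))


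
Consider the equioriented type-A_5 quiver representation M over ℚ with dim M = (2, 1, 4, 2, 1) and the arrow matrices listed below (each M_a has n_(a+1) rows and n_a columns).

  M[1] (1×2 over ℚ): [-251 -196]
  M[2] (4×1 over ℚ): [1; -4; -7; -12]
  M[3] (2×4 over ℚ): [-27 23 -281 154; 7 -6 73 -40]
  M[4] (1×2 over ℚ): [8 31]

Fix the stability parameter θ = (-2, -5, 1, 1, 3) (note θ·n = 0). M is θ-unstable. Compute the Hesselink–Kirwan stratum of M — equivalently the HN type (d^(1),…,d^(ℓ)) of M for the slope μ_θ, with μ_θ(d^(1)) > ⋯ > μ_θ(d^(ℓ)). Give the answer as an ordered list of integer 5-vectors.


Barcode: M ≅ I[1,1], I[1,3], I[3,3], I[3,4], I[3,5]. HN layers by μ_θ (4 steps, strictly decreasing):
  μ^(1)=3; μ^(2)=1; μ^(3)=-2; μ^(4)=-7/2

((0, 0, 0, 0, 1); (0, 0, 4, 2, 0); (1, 0, 0, 0, 0); (1, 1, 0, 0, 0))


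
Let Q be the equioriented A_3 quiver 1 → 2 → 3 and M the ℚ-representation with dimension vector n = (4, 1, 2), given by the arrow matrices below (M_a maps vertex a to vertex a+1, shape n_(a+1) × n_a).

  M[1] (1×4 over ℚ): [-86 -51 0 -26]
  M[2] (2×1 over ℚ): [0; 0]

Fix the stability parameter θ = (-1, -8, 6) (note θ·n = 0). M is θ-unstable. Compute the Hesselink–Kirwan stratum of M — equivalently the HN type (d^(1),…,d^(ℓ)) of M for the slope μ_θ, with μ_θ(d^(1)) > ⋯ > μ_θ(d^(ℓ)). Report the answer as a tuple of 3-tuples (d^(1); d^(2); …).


Via rank(M_{q-1}∘⋯∘M_p): M ≅ I[1,1]^3, I[1,2], I[3,3]^2.
μ_θ-semistable layers: μ^(1)=6; μ^(2)=-1; μ^(3)=-9/2

((0, 0, 2); (3, 0, 0); (1, 1, 0))


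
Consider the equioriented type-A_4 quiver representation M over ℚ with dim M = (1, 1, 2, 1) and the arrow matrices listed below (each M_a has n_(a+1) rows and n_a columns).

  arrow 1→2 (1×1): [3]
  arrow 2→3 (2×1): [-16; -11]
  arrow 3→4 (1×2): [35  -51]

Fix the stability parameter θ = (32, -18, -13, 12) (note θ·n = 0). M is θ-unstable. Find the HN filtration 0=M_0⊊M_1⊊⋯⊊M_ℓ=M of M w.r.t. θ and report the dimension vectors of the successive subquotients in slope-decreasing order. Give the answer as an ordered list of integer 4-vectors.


Interval decomposition of M: I[1,4], I[3,3].
HN type (ℓ=3): μ^(1)=12; μ^(2)=1/3; μ^(3)=-13

((0, 0, 0, 1); (1, 1, 1, 0); (0, 0, 1, 0))


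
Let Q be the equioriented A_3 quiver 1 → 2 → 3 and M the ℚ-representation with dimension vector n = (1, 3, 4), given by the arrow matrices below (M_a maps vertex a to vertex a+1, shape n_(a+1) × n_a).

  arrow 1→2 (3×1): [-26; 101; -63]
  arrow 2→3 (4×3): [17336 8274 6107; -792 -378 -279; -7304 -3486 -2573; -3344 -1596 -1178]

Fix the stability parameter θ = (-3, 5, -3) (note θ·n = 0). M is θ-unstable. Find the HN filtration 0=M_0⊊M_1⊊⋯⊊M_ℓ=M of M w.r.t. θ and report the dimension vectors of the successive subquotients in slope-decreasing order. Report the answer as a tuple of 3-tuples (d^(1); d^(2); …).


Via rank(M_{q-1}∘⋯∘M_p): M ≅ I[1,3], I[2,2]^2, I[3,3]^3.
μ_θ-semistable layers: μ^(1)=5; μ^(2)=1; μ^(3)=-3

((0, 2, 0); (0, 1, 1); (1, 0, 3))


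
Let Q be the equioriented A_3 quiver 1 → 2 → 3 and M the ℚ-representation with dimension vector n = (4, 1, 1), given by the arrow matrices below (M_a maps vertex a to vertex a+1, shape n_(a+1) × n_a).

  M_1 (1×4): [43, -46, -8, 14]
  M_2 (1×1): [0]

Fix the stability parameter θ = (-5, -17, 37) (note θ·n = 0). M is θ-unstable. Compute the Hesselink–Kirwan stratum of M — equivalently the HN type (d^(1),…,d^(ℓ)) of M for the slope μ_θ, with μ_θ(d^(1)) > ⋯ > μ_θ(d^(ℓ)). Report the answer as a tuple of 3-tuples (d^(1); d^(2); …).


Via rank(M_{q-1}∘⋯∘M_p): M ≅ I[1,1]^3, I[1,2], I[3,3].
μ_θ-semistable layers: μ^(1)=37; μ^(2)=-5; μ^(3)=-11

((0, 0, 1); (3, 0, 0); (1, 1, 0))


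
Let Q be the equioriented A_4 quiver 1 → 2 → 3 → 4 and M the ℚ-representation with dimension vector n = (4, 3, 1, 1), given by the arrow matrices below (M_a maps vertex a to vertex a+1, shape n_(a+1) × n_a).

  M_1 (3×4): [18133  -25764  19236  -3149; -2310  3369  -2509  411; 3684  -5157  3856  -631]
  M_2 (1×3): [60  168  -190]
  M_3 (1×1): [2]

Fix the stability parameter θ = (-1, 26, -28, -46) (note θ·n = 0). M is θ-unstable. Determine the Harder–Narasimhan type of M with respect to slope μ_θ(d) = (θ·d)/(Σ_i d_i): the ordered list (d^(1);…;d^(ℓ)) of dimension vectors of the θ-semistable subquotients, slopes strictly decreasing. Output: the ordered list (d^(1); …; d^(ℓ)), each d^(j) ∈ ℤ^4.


Barcode: M ≅ I[1,1], I[1,2]^2, I[1,4]. HN layers by μ_θ (3 steps, strictly decreasing):
  μ^(1)=26; μ^(2)=-1; μ^(3)=-49/4

((0, 2, 0, 0); (3, 0, 0, 0); (1, 1, 1, 1))


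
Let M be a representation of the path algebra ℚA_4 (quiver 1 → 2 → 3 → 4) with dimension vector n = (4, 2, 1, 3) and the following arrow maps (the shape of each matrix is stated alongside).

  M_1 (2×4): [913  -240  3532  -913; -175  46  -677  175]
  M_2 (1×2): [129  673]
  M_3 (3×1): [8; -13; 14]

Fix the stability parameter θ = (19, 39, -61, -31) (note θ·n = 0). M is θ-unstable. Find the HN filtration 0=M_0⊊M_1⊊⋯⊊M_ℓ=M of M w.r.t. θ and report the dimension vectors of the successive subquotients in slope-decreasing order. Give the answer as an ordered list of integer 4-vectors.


Via rank(M_{q-1}∘⋯∘M_p): M ≅ I[1,1]^2, I[1,2], I[1,4], I[4,4]^2.
μ_θ-semistable layers: μ^(1)=39; μ^(2)=19; μ^(3)=-17/2; μ^(4)=-31

((0, 1, 0, 0); (3, 0, 0, 0); (1, 1, 1, 1); (0, 0, 0, 2))


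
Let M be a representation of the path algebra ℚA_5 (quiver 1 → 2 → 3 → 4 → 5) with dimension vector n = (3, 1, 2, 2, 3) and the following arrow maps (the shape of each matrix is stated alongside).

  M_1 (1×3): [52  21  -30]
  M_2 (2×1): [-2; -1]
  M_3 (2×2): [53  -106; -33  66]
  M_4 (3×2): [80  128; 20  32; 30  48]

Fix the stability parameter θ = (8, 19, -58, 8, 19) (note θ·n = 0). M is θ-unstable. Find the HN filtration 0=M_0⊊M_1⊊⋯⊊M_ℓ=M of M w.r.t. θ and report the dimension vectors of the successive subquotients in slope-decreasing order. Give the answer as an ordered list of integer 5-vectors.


Via rank(M_{q-1}∘⋯∘M_p): M ≅ I[1,1]^2, I[1,3], I[3,5], I[4,4], I[5,5]^2.
μ_θ-semistable layers: μ^(1)=19; μ^(2)=8; μ^(3)=-31/3; μ^(4)=-58

((0, 0, 0, 0, 3); (2, 0, 0, 2, 0); (1, 1, 1, 0, 0); (0, 0, 1, 0, 0))


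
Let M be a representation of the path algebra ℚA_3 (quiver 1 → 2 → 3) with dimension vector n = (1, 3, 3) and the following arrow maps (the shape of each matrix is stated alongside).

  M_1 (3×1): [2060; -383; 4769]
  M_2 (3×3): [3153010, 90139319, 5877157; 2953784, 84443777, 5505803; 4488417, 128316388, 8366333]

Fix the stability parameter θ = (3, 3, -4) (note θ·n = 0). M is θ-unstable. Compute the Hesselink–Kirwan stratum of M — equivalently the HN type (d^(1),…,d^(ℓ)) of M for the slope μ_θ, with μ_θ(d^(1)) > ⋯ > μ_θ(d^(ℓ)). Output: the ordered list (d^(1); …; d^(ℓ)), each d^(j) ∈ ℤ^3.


Via rank(M_{q-1}∘⋯∘M_p): M ≅ I[1,3], I[2,3]^2.
μ_θ-semistable layers: μ^(1)=2/3; μ^(2)=-1/2

((1, 1, 1); (0, 2, 2))


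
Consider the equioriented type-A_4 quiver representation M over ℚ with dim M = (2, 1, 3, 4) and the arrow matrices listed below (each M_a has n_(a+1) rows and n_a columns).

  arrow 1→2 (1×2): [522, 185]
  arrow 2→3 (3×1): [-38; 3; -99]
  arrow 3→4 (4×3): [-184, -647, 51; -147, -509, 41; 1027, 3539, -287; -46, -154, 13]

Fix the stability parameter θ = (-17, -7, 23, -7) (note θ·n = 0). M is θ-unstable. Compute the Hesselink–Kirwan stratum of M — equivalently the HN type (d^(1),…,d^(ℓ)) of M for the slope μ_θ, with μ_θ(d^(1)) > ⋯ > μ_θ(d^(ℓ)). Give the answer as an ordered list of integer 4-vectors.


Barcode: M ≅ I[1,1], I[1,4], I[3,4]^2, I[4,4]. HN layers by μ_θ (3 steps, strictly decreasing):
  μ^(1)=8; μ^(2)=-7; μ^(3)=-17

((0, 0, 3, 3); (0, 1, 0, 1); (2, 0, 0, 0))


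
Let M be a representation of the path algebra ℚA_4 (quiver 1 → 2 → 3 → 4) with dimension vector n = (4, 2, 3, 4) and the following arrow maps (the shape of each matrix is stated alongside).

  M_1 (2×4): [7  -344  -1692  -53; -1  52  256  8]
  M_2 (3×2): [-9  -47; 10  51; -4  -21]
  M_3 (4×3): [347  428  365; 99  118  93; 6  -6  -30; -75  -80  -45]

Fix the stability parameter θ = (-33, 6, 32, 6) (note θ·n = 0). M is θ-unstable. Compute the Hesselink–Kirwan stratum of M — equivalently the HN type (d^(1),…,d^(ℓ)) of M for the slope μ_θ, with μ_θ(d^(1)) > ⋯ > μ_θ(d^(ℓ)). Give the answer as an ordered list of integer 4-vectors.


Via rank(M_{q-1}∘⋯∘M_p): M ≅ I[1,1]^2, I[1,4]^2, I[3,3], I[4,4]^2.
μ_θ-semistable layers: μ^(1)=32; μ^(2)=19; μ^(3)=6; μ^(4)=-33

((0, 0, 1, 0); (0, 0, 2, 2); (0, 2, 0, 2); (4, 0, 0, 0))


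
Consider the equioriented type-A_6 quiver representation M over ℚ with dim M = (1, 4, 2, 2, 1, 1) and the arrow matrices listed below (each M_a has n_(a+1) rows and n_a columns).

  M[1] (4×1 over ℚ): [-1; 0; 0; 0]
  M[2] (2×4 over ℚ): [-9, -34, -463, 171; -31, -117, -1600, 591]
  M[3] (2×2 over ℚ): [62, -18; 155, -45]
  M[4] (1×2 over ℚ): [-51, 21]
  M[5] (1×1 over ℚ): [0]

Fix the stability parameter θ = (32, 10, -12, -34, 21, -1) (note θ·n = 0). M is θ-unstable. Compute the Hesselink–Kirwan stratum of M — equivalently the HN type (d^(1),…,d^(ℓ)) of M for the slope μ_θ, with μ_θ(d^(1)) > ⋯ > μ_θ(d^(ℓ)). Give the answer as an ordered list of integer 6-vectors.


Barcode: M ≅ I[1,3], I[2,2]^2, I[2,5], I[4,4], I[6,6]. HN layers by μ_θ (5 steps, strictly decreasing):
  μ^(1)=21; μ^(2)=10; μ^(3)=-1; μ^(4)=-12; μ^(5)=-34

((0, 0, 0, 0, 1, 0); (1, 3, 1, 0, 0, 0); (0, 0, 0, 0, 0, 1); (0, 1, 1, 1, 0, 0); (0, 0, 0, 1, 0, 0))


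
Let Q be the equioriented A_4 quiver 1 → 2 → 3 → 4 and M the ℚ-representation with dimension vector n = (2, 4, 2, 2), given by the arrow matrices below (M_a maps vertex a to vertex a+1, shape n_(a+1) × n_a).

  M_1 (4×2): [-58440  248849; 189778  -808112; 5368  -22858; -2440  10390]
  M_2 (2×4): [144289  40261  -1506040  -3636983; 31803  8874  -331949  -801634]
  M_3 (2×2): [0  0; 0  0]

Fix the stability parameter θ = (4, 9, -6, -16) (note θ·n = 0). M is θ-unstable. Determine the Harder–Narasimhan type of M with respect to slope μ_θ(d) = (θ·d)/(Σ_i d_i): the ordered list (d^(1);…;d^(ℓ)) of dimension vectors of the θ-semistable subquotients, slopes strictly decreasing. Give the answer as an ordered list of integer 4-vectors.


Via rank(M_{q-1}∘⋯∘M_p): M ≅ I[1,3]^2, I[2,2]^2, I[4,4]^2.
μ_θ-semistable layers: μ^(1)=9; μ^(2)=7/3; μ^(3)=-16

((0, 2, 0, 0); (2, 2, 2, 0); (0, 0, 0, 2))


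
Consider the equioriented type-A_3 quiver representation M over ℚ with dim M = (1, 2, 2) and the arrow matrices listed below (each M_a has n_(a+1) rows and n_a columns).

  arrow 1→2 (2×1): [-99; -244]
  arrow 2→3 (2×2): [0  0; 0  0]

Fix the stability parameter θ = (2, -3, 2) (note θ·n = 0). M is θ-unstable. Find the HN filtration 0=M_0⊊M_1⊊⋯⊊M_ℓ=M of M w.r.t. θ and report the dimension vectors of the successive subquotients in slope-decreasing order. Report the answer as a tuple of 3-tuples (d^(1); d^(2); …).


Barcode: M ≅ I[1,2], I[2,2], I[3,3]^2. HN layers by μ_θ (3 steps, strictly decreasing):
  μ^(1)=2; μ^(2)=-1/2; μ^(3)=-3

((0, 0, 2); (1, 1, 0); (0, 1, 0))


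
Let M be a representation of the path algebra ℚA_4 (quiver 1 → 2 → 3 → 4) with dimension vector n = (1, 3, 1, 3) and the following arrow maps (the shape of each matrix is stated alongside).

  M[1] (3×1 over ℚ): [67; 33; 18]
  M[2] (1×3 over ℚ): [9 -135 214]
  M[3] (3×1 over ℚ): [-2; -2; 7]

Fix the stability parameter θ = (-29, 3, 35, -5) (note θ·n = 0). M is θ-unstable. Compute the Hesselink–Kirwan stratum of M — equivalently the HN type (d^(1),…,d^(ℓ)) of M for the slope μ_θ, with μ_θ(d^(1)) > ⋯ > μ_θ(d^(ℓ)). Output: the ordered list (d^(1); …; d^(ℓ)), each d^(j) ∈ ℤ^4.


Interval decomposition of M: I[1,2], I[2,2], I[2,4], I[4,4]^2.
HN type (ℓ=4): μ^(1)=15; μ^(2)=3; μ^(3)=-5; μ^(4)=-29

((0, 0, 1, 1); (0, 3, 0, 0); (0, 0, 0, 2); (1, 0, 0, 0))


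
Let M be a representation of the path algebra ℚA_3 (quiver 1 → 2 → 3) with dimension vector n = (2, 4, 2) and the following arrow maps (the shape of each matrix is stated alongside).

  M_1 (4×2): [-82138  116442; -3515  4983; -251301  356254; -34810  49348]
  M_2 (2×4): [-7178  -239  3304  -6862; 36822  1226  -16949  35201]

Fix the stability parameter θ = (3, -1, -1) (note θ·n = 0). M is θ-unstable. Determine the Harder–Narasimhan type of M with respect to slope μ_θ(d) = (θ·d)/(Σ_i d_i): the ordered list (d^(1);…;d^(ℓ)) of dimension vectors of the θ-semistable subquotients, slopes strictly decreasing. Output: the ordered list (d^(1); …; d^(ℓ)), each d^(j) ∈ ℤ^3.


Barcode: M ≅ I[1,3]^2, I[2,2]^2. HN layers by μ_θ (2 steps, strictly decreasing):
  μ^(1)=1/3; μ^(2)=-1

((2, 2, 2); (0, 2, 0))


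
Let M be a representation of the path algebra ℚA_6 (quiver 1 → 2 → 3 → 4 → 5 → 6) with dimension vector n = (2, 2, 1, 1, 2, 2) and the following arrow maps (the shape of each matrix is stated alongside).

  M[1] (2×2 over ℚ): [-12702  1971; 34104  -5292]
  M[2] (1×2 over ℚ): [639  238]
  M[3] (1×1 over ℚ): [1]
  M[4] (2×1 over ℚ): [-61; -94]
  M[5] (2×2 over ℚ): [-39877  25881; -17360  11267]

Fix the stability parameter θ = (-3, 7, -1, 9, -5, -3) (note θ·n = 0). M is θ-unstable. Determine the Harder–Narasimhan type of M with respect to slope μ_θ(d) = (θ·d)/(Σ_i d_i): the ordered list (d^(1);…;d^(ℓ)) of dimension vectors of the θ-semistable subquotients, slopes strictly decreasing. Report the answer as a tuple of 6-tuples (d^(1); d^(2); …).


Via rank(M_{q-1}∘⋯∘M_p): M ≅ I[1,1], I[1,6], I[2,2], I[5,6].
μ_θ-semistable layers: μ^(1)=7; μ^(2)=7/5; μ^(3)=-3; μ^(4)=-5

((0, 1, 0, 0, 0, 0); (0, 1, 1, 1, 1, 1); (2, 0, 0, 0, 0, 1); (0, 0, 0, 0, 1, 0))


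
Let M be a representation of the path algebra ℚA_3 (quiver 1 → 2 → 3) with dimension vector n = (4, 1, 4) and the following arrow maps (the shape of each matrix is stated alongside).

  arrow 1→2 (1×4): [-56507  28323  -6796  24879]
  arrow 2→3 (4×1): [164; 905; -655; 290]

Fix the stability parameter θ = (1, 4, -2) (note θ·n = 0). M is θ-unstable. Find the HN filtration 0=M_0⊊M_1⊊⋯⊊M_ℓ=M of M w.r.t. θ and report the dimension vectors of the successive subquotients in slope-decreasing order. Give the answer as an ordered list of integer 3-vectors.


Via rank(M_{q-1}∘⋯∘M_p): M ≅ I[1,1]^3, I[1,3], I[3,3]^3.
μ_θ-semistable layers: μ^(1)=1; μ^(2)=-2

((4, 1, 1); (0, 0, 3))


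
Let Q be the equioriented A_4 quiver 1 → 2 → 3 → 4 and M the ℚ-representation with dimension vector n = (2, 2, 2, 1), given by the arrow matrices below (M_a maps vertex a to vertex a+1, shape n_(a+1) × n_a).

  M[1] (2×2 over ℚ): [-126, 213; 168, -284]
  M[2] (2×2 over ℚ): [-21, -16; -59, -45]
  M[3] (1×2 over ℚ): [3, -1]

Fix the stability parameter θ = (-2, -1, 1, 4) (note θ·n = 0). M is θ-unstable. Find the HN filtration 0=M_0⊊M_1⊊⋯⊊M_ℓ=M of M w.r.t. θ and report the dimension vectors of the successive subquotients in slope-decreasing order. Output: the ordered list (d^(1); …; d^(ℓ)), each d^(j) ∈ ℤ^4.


Interval decomposition of M: I[1,1], I[1,3], I[2,4].
HN type (ℓ=4): μ^(1)=4; μ^(2)=1; μ^(3)=-1; μ^(4)=-2

((0, 0, 0, 1); (0, 0, 2, 0); (0, 2, 0, 0); (2, 0, 0, 0))


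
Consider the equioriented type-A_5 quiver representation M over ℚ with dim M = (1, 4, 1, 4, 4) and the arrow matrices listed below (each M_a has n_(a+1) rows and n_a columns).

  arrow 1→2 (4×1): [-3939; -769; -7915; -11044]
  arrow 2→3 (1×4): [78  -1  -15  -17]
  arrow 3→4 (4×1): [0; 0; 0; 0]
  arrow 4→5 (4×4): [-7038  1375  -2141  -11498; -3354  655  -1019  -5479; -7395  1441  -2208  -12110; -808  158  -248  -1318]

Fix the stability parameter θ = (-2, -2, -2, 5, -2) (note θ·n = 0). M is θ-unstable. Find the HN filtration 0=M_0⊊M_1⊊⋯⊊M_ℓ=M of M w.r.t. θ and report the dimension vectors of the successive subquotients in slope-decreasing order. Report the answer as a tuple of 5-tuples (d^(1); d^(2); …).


Barcode: M ≅ I[1,2], I[2,2]^2, I[2,3], I[4,5]^4. HN layers by μ_θ (2 steps, strictly decreasing):
  μ^(1)=3/2; μ^(2)=-2

((0, 0, 0, 4, 4); (1, 4, 1, 0, 0))


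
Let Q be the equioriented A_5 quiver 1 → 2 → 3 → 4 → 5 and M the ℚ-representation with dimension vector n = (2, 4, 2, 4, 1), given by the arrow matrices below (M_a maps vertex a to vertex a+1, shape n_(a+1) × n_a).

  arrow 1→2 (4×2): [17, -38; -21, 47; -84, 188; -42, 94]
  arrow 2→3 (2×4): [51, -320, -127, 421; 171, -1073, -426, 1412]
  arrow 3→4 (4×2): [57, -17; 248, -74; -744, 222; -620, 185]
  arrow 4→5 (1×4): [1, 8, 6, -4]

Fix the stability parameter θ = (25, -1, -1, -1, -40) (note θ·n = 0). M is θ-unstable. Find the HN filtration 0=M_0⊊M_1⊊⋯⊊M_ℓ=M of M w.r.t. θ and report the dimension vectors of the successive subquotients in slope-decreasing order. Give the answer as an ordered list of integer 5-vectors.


Via rank(M_{q-1}∘⋯∘M_p): M ≅ I[1,4], I[1,5], I[2,2]^2, I[4,4]^2.
μ_θ-semistable layers: μ^(1)=11/2; μ^(2)=-1; μ^(3)=-18/5

((1, 1, 1, 1, 0); (0, 2, 0, 2, 0); (1, 1, 1, 1, 1))


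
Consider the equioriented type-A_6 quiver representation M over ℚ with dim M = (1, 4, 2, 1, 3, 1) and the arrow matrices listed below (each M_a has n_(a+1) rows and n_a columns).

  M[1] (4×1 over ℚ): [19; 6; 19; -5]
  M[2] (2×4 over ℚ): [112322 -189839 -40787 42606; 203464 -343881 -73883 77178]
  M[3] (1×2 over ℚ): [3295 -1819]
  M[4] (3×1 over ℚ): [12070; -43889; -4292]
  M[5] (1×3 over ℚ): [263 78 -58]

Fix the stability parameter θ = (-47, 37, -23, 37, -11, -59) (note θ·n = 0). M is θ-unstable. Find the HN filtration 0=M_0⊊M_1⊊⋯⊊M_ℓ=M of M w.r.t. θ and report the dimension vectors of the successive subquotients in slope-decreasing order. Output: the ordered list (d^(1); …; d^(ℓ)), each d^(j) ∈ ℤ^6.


Barcode: M ≅ I[1,6], I[2,2]^2, I[2,3], I[5,5]^2. HN layers by μ_θ (5 steps, strictly decreasing):
  μ^(1)=37; μ^(2)=7; μ^(3)=-19/5; μ^(4)=-11; μ^(5)=-47

((0, 2, 0, 0, 0, 0); (0, 1, 1, 0, 0, 0); (0, 1, 1, 1, 1, 1); (0, 0, 0, 0, 2, 0); (1, 0, 0, 0, 0, 0))


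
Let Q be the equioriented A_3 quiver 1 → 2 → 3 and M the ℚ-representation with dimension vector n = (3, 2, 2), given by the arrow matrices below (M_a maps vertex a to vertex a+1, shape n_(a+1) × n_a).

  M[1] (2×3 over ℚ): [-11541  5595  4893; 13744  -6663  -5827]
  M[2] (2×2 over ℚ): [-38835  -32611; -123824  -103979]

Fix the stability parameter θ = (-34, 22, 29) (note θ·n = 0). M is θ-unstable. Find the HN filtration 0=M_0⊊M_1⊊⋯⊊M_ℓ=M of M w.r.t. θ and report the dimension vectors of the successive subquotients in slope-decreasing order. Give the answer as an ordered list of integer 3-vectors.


Via rank(M_{q-1}∘⋯∘M_p): M ≅ I[1,1], I[1,3]^2.
μ_θ-semistable layers: μ^(1)=29; μ^(2)=22; μ^(3)=-34

((0, 0, 2); (0, 2, 0); (3, 0, 0))


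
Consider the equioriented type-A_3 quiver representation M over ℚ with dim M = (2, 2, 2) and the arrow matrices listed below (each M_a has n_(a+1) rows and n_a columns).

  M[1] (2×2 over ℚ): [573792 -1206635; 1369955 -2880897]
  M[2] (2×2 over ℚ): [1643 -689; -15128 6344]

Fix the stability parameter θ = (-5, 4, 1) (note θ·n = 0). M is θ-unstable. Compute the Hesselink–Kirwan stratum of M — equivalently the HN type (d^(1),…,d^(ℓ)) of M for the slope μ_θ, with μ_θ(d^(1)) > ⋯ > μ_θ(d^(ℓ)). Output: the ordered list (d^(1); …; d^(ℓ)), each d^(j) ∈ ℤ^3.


Via rank(M_{q-1}∘⋯∘M_p): M ≅ I[1,2], I[1,3], I[3,3].
μ_θ-semistable layers: μ^(1)=4; μ^(2)=5/2; μ^(3)=1; μ^(4)=-5

((0, 1, 0); (0, 1, 1); (0, 0, 1); (2, 0, 0))


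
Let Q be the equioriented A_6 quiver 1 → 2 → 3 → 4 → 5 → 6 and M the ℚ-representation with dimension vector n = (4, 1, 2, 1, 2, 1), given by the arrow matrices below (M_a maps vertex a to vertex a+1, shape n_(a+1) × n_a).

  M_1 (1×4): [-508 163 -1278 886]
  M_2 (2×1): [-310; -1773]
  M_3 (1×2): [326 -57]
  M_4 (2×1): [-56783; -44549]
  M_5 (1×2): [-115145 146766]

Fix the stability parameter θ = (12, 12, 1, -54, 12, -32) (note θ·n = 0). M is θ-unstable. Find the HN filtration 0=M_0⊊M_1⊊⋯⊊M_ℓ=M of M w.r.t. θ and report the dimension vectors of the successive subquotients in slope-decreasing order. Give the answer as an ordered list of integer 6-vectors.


Interval decomposition of M: I[1,1]^3, I[1,6], I[3,3], I[5,5].
HN type (ℓ=3): μ^(1)=12; μ^(2)=1; μ^(3)=-49/6

((3, 0, 0, 0, 1, 0); (0, 0, 1, 0, 0, 0); (1, 1, 1, 1, 1, 1))


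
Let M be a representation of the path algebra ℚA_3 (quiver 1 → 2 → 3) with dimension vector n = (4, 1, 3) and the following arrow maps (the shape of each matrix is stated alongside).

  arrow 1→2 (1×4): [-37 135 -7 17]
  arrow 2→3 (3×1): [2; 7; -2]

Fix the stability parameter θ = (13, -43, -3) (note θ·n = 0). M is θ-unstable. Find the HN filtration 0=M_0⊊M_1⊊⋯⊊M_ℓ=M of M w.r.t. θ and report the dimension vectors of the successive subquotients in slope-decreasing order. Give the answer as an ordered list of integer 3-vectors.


Interval decomposition of M: I[1,1]^3, I[1,3], I[3,3]^2.
HN type (ℓ=3): μ^(1)=13; μ^(2)=-3; μ^(3)=-15

((3, 0, 0); (0, 0, 3); (1, 1, 0))


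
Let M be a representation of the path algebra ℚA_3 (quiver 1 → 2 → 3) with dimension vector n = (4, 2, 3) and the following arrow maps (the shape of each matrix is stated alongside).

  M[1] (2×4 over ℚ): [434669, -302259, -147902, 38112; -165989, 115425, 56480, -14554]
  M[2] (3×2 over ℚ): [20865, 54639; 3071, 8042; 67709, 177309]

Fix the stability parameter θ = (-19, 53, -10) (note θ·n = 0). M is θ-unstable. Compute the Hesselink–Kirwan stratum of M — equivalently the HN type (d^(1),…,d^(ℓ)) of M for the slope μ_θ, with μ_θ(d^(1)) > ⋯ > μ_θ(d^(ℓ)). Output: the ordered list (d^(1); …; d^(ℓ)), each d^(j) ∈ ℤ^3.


Barcode: M ≅ I[1,1]^2, I[1,3]^2, I[3,3]. HN layers by μ_θ (3 steps, strictly decreasing):
  μ^(1)=43/2; μ^(2)=-10; μ^(3)=-19

((0, 2, 2); (0, 0, 1); (4, 0, 0))


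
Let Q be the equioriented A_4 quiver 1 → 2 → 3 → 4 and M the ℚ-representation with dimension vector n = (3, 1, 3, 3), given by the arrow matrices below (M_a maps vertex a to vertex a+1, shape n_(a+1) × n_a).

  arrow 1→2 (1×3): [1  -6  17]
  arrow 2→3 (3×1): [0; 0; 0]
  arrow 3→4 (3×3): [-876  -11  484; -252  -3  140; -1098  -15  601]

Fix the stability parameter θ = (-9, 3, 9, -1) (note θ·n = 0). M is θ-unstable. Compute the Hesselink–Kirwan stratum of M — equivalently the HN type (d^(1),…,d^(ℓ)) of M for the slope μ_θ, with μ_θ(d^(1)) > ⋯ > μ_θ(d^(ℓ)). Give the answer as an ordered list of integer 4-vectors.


Barcode: M ≅ I[1,1]^2, I[1,2], I[3,3], I[3,4]^2, I[4,4]. HN layers by μ_θ (5 steps, strictly decreasing):
  μ^(1)=9; μ^(2)=4; μ^(3)=3; μ^(4)=-1; μ^(5)=-9

((0, 0, 1, 0); (0, 0, 2, 2); (0, 1, 0, 0); (0, 0, 0, 1); (3, 0, 0, 0))


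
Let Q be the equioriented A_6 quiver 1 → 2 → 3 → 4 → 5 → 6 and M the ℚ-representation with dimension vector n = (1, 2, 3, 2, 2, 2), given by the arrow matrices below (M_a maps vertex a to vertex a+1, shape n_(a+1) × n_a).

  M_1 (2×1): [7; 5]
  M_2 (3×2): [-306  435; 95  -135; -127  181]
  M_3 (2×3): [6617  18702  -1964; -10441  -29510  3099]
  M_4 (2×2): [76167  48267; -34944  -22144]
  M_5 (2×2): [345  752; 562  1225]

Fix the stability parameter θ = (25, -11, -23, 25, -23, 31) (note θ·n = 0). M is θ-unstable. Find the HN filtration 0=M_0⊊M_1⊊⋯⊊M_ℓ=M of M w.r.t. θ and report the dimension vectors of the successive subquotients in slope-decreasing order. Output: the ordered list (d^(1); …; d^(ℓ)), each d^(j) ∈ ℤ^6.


Interval decomposition of M: I[1,6], I[2,4], I[3,3], I[5,6].
HN type (ℓ=6): μ^(1)=31; μ^(2)=25; μ^(3)=1; μ^(4)=-3; μ^(5)=-17; μ^(6)=-23

((0, 0, 0, 0, 0, 2); (0, 0, 0, 1, 0, 0); (0, 0, 0, 1, 1, 0); (1, 1, 1, 0, 0, 0); (0, 1, 1, 0, 0, 0); (0, 0, 1, 0, 1, 0))


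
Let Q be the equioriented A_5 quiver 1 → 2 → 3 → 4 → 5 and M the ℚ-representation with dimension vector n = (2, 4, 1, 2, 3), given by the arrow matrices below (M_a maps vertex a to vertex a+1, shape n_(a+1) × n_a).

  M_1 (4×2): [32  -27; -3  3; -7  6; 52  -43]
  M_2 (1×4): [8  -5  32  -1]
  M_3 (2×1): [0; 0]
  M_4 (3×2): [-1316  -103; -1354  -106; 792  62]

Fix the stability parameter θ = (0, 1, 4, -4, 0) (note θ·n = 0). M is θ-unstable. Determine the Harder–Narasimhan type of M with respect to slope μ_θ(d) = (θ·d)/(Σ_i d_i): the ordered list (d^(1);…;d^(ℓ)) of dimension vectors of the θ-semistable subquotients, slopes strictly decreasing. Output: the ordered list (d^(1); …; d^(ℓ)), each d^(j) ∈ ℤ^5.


Interval decomposition of M: I[1,2], I[1,3], I[2,2]^2, I[4,5]^2, I[5,5].
HN type (ℓ=4): μ^(1)=4; μ^(2)=1; μ^(3)=0; μ^(4)=-4

((0, 0, 1, 0, 0); (0, 4, 0, 0, 0); (2, 0, 0, 0, 3); (0, 0, 0, 2, 0))


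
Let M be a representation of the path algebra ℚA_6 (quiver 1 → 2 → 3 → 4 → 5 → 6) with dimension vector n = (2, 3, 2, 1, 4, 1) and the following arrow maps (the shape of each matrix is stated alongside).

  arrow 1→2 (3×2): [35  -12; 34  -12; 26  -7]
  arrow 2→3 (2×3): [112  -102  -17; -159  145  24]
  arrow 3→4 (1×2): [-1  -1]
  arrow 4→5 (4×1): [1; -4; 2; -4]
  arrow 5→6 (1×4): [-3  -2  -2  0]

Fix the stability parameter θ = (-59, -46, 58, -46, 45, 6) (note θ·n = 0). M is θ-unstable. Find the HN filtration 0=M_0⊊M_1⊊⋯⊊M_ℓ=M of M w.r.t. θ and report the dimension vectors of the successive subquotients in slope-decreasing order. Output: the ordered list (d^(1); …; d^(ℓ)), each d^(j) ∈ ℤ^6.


Via rank(M_{q-1}∘⋯∘M_p): M ≅ I[1,3], I[1,6], I[2,2], I[5,5]^3.
μ_θ-semistable layers: μ^(1)=58; μ^(2)=45; μ^(3)=51/2; μ^(4)=6; μ^(5)=-46; μ^(6)=-59

((0, 0, 1, 0, 0, 0); (0, 0, 0, 0, 3, 0); (0, 0, 0, 0, 1, 1); (0, 0, 1, 1, 0, 0); (0, 3, 0, 0, 0, 0); (2, 0, 0, 0, 0, 0))


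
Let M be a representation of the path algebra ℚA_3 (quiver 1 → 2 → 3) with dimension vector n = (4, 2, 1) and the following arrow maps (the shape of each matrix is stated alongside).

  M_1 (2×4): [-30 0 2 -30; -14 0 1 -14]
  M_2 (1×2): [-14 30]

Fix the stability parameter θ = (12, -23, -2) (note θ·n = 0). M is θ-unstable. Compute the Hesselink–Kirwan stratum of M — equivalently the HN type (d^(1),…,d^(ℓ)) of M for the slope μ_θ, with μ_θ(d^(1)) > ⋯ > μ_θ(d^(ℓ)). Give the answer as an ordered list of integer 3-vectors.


Barcode: M ≅ I[1,1]^2, I[1,2], I[1,3]. HN layers by μ_θ (3 steps, strictly decreasing):
  μ^(1)=12; μ^(2)=-2; μ^(3)=-11/2

((2, 0, 0); (0, 0, 1); (2, 2, 0))


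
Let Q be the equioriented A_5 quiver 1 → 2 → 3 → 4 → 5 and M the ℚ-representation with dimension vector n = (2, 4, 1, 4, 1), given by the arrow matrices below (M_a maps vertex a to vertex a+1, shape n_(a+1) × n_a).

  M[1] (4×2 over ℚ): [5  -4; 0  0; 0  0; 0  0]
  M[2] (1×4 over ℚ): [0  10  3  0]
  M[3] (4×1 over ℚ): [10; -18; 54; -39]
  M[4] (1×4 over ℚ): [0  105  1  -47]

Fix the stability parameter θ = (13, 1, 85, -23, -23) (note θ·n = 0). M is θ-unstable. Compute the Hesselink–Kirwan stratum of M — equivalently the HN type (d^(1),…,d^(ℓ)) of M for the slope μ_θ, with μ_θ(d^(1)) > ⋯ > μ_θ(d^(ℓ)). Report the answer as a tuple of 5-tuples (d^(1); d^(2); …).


Barcode: M ≅ I[1,1], I[1,2], I[2,2]^2, I[2,5], I[4,4]^3. HN layers by μ_θ (4 steps, strictly decreasing):
  μ^(1)=13; μ^(2)=7; μ^(3)=1; μ^(4)=-23

((1, 0, 1, 1, 1); (1, 1, 0, 0, 0); (0, 3, 0, 0, 0); (0, 0, 0, 3, 0))


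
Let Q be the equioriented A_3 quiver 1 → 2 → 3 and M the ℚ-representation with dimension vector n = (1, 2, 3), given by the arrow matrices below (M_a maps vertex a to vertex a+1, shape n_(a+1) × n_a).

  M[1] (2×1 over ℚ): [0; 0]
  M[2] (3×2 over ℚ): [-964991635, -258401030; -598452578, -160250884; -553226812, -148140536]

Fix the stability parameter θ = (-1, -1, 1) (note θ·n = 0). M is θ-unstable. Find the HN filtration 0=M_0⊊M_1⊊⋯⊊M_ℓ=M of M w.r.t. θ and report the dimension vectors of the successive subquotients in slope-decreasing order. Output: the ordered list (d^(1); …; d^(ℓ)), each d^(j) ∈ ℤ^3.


Barcode: M ≅ I[1,1], I[2,2], I[2,3], I[3,3]^2. HN layers by μ_θ (2 steps, strictly decreasing):
  μ^(1)=1; μ^(2)=-1

((0, 0, 3); (1, 2, 0))


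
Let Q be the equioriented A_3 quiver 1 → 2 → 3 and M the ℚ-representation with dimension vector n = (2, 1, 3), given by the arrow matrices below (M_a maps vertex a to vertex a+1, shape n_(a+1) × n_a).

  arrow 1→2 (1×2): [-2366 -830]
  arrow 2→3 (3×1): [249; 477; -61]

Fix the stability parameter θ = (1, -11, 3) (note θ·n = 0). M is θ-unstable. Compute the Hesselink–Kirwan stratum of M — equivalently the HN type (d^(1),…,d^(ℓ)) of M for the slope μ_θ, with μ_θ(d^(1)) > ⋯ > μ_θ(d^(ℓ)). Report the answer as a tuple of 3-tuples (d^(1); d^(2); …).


Interval decomposition of M: I[1,1], I[1,3], I[3,3]^2.
HN type (ℓ=3): μ^(1)=3; μ^(2)=1; μ^(3)=-5

((0, 0, 3); (1, 0, 0); (1, 1, 0))


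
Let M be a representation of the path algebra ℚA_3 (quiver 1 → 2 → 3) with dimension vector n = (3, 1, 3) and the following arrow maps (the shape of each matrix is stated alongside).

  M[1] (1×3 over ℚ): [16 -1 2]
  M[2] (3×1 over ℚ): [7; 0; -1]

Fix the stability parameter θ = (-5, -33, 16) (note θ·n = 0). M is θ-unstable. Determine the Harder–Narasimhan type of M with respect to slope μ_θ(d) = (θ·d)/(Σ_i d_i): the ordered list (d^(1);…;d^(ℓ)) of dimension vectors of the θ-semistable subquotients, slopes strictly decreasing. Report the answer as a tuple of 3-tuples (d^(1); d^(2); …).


Barcode: M ≅ I[1,1]^2, I[1,3], I[3,3]^2. HN layers by μ_θ (3 steps, strictly decreasing):
  μ^(1)=16; μ^(2)=-5; μ^(3)=-19

((0, 0, 3); (2, 0, 0); (1, 1, 0))


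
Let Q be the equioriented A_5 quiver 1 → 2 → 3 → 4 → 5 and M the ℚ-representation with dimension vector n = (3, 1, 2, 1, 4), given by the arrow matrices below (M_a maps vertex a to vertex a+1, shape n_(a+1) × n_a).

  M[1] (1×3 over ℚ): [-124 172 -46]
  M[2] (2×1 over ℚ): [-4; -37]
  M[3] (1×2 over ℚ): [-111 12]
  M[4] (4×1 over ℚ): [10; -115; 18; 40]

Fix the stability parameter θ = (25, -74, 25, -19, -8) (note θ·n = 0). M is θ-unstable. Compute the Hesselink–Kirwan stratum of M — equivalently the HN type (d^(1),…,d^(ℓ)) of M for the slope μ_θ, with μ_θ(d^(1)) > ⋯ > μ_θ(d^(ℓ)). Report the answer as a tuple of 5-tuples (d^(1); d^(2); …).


Interval decomposition of M: I[1,1]^2, I[1,3], I[3,5], I[5,5]^3.
HN type (ℓ=4): μ^(1)=25; μ^(2)=-2/3; μ^(3)=-8; μ^(4)=-49/2

((2, 0, 1, 0, 0); (0, 0, 1, 1, 1); (0, 0, 0, 0, 3); (1, 1, 0, 0, 0))


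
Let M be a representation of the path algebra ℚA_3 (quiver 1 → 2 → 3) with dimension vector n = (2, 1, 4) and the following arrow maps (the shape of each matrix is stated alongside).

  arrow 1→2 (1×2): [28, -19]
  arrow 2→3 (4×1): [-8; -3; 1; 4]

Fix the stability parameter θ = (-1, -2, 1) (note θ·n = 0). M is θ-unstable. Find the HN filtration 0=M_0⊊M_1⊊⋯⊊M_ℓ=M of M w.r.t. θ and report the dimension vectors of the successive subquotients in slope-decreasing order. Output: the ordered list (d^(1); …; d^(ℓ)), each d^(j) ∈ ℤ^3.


Interval decomposition of M: I[1,1], I[1,3], I[3,3]^3.
HN type (ℓ=3): μ^(1)=1; μ^(2)=-1; μ^(3)=-3/2

((0, 0, 4); (1, 0, 0); (1, 1, 0))


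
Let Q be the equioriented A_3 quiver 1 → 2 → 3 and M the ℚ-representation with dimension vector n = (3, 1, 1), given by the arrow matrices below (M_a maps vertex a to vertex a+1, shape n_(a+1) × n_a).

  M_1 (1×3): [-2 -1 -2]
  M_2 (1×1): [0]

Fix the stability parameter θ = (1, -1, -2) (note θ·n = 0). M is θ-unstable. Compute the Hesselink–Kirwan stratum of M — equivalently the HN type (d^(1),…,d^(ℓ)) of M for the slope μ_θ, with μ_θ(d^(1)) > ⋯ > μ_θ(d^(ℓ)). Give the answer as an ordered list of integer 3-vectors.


Via rank(M_{q-1}∘⋯∘M_p): M ≅ I[1,1]^2, I[1,2], I[3,3].
μ_θ-semistable layers: μ^(1)=1; μ^(2)=0; μ^(3)=-2

((2, 0, 0); (1, 1, 0); (0, 0, 1))


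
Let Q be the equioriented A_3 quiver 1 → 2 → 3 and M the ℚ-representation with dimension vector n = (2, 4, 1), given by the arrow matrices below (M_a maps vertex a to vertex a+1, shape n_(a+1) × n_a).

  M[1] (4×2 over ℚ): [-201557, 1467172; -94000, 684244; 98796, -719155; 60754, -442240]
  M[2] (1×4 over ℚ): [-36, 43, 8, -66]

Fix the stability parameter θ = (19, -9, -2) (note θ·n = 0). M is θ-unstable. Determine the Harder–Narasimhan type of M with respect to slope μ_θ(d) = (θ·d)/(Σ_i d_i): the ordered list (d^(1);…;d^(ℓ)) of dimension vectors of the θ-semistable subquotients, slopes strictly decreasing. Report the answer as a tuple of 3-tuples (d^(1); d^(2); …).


Interval decomposition of M: I[1,2], I[1,3], I[2,2]^2.
HN type (ℓ=3): μ^(1)=5; μ^(2)=8/3; μ^(3)=-9

((1, 1, 0); (1, 1, 1); (0, 2, 0))


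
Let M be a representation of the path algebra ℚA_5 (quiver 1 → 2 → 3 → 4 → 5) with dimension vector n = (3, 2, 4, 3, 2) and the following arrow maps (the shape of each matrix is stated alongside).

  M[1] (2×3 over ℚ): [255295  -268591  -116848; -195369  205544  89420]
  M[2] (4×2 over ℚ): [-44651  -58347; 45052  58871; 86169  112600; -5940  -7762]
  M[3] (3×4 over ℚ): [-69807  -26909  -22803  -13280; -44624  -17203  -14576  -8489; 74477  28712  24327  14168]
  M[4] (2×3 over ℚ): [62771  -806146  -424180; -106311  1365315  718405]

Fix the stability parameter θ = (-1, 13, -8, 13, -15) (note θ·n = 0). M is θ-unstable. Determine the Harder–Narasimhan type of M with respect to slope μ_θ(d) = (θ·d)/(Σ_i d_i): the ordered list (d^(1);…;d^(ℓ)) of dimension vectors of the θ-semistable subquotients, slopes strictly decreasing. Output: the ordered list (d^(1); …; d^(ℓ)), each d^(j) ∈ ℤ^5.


Interval decomposition of M: I[1,1], I[1,5]^2, I[3,3], I[3,4].
HN type (ℓ=4): μ^(1)=13; μ^(2)=3/4; μ^(3)=-1; μ^(4)=-8

((0, 0, 0, 1, 0); (0, 2, 2, 2, 2); (3, 0, 0, 0, 0); (0, 0, 2, 0, 0))


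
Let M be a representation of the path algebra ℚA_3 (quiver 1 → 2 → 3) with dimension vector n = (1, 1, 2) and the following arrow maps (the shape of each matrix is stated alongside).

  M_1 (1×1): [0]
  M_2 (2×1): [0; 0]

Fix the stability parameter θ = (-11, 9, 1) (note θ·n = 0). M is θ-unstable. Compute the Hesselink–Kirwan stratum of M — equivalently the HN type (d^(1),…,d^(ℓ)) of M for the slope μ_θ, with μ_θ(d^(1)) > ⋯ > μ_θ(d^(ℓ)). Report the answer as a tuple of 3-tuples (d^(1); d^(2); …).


Barcode: M ≅ I[1,1], I[2,2], I[3,3]^2. HN layers by μ_θ (3 steps, strictly decreasing):
  μ^(1)=9; μ^(2)=1; μ^(3)=-11

((0, 1, 0); (0, 0, 2); (1, 0, 0))


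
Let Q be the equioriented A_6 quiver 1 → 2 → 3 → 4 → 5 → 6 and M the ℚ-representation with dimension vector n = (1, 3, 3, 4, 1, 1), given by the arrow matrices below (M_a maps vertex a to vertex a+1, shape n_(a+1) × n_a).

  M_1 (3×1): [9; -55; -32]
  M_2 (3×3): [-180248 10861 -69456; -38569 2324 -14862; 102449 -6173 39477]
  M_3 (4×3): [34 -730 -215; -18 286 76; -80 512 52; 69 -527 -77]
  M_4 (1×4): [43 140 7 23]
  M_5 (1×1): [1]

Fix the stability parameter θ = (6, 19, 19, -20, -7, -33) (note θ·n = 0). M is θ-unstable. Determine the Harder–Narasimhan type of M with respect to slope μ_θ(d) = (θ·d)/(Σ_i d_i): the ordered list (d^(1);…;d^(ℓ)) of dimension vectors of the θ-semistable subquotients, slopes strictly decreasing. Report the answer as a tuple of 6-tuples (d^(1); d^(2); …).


Via rank(M_{q-1}∘⋯∘M_p): M ≅ I[1,3], I[2,4], I[2,6], I[4,4]^2.
μ_θ-semistable layers: μ^(1)=19; μ^(2)=6; μ^(3)=-22/5; μ^(4)=-20

((0, 1, 1, 0, 0, 0); (1, 1, 1, 1, 0, 0); (0, 1, 1, 1, 1, 1); (0, 0, 0, 2, 0, 0))


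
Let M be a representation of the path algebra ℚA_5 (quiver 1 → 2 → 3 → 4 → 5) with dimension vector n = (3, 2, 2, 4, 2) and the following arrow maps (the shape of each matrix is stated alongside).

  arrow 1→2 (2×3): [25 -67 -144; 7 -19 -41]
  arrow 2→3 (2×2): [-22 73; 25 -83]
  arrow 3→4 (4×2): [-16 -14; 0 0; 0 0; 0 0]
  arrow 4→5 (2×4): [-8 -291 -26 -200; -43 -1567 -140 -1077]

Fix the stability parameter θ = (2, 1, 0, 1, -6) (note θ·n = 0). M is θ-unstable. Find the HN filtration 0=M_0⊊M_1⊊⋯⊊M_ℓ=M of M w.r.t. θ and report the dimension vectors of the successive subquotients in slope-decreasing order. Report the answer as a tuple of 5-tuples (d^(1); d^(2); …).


Interval decomposition of M: I[1,1], I[1,3], I[1,5], I[4,4]^2, I[4,5].
HN type (ℓ=4): μ^(1)=2; μ^(2)=1; μ^(3)=-2/5; μ^(4)=-5/2

((1, 0, 0, 0, 0); (1, 1, 1, 2, 0); (1, 1, 1, 1, 1); (0, 0, 0, 1, 1))


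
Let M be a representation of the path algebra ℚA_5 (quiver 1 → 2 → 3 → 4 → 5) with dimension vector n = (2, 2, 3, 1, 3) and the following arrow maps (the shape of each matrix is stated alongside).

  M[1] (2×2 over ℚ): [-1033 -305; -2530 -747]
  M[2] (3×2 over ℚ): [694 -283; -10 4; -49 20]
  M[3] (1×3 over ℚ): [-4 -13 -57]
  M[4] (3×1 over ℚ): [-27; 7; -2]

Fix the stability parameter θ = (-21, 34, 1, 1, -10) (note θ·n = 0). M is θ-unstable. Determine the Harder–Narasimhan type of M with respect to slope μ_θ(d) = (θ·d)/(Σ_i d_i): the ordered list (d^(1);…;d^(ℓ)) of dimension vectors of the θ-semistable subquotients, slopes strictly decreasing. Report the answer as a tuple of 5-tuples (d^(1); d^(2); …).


Interval decomposition of M: I[1,3], I[1,5], I[3,3], I[5,5]^2.
HN type (ℓ=5): μ^(1)=35/2; μ^(2)=13/2; μ^(3)=1; μ^(4)=-10; μ^(5)=-21

((0, 1, 1, 0, 0); (0, 1, 1, 1, 1); (0, 0, 1, 0, 0); (0, 0, 0, 0, 2); (2, 0, 0, 0, 0))


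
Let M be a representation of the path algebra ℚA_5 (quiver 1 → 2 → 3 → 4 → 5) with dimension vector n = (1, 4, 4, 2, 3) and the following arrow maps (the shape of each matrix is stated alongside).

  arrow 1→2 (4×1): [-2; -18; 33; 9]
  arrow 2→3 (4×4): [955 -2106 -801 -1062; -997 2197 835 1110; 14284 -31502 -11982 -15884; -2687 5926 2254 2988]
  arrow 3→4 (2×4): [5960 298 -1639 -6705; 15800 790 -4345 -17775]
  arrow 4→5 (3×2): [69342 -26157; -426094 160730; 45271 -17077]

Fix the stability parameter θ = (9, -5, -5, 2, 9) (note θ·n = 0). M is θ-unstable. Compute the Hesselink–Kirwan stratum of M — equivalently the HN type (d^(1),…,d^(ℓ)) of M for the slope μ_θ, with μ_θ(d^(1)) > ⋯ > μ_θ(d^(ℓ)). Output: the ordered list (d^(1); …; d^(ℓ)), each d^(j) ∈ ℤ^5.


Barcode: M ≅ I[1,3], I[2,2], I[2,3], I[2,5], I[3,3], I[4,5], I[5,5]. HN layers by μ_θ (4 steps, strictly decreasing):
  μ^(1)=9; μ^(2)=2; μ^(3)=-1/3; μ^(4)=-5

((0, 0, 0, 0, 3); (0, 0, 0, 2, 0); (1, 1, 1, 0, 0); (0, 3, 3, 0, 0))
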